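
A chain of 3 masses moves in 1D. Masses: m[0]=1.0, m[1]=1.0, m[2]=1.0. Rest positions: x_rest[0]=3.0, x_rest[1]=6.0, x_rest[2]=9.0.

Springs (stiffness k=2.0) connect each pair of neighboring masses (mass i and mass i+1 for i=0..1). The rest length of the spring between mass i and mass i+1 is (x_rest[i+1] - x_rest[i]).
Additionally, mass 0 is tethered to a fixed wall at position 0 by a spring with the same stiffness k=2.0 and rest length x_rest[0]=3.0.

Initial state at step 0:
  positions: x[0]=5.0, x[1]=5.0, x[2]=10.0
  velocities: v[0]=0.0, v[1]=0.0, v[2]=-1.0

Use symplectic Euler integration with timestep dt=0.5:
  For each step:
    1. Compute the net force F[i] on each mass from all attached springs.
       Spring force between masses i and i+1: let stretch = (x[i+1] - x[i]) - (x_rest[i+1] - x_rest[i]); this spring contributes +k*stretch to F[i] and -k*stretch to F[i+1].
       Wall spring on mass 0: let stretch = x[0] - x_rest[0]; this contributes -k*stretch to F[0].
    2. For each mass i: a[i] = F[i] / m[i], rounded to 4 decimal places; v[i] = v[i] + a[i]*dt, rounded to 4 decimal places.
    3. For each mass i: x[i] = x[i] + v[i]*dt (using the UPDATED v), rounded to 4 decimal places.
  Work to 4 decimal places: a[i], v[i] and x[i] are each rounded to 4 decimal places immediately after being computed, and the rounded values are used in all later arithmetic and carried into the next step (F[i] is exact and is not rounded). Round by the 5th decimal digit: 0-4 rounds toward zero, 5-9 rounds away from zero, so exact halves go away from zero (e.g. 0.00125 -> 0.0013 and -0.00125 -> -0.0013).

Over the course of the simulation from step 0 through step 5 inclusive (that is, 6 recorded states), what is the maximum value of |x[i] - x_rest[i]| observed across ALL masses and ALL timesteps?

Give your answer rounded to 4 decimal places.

Step 0: x=[5.0000 5.0000 10.0000] v=[0.0000 0.0000 -1.0000]
Step 1: x=[2.5000 7.5000 8.5000] v=[-5.0000 5.0000 -3.0000]
Step 2: x=[1.2500 8.0000 8.0000] v=[-2.5000 1.0000 -1.0000]
Step 3: x=[2.7500 5.1250 9.0000] v=[3.0000 -5.7500 2.0000]
Step 4: x=[4.0625 3.0000 9.5625] v=[2.6250 -4.2500 1.1250]
Step 5: x=[2.8125 4.6875 8.3438] v=[-2.5000 3.3750 -2.4375]
Max displacement = 3.0000

Answer: 3.0000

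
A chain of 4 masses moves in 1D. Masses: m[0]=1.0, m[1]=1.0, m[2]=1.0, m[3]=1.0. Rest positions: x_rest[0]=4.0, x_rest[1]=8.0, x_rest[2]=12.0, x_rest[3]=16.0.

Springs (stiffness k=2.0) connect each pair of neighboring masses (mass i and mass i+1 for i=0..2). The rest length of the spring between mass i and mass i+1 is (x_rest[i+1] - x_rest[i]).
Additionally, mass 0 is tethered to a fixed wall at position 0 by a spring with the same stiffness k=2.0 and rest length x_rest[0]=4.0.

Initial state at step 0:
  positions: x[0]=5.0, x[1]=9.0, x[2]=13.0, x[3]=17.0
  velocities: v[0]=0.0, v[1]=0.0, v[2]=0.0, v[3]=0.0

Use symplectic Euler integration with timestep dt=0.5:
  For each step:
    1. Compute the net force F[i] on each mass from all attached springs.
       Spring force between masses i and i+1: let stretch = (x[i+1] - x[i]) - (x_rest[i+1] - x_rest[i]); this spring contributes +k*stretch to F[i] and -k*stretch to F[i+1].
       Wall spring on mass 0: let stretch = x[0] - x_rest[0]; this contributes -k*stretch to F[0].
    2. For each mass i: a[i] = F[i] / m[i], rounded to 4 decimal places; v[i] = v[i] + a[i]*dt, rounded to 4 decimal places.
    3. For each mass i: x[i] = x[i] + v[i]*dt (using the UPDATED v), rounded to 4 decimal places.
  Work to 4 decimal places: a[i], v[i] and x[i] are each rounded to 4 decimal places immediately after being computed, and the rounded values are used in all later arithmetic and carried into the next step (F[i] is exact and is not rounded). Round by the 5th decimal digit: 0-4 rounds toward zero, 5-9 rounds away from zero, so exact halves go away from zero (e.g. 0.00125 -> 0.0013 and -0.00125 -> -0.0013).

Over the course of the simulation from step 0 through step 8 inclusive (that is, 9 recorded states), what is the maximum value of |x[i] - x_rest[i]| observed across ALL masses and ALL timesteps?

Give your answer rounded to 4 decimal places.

Answer: 1.1484

Derivation:
Step 0: x=[5.0000 9.0000 13.0000 17.0000] v=[0.0000 0.0000 0.0000 0.0000]
Step 1: x=[4.5000 9.0000 13.0000 17.0000] v=[-1.0000 0.0000 0.0000 0.0000]
Step 2: x=[4.0000 8.7500 13.0000 17.0000] v=[-1.0000 -0.5000 0.0000 0.0000]
Step 3: x=[3.8750 8.2500 12.8750 17.0000] v=[-0.2500 -1.0000 -0.2500 0.0000]
Step 4: x=[4.0000 7.8750 12.5000 16.9375] v=[0.2500 -0.7500 -0.7500 -0.1250]
Step 5: x=[4.0625 7.8750 12.0313 16.6563] v=[0.1250 0.0000 -0.9375 -0.5625]
Step 6: x=[4.0000 8.0469 11.7969 16.0626] v=[-0.1250 0.3438 -0.4688 -1.1875]
Step 7: x=[3.9610 8.0704 11.8204 15.3360] v=[-0.0781 0.0469 0.0469 -1.4532]
Step 8: x=[3.9962 7.9142 11.7267 14.8516] v=[0.0703 -0.3125 -0.1875 -0.9688]
Max displacement = 1.1484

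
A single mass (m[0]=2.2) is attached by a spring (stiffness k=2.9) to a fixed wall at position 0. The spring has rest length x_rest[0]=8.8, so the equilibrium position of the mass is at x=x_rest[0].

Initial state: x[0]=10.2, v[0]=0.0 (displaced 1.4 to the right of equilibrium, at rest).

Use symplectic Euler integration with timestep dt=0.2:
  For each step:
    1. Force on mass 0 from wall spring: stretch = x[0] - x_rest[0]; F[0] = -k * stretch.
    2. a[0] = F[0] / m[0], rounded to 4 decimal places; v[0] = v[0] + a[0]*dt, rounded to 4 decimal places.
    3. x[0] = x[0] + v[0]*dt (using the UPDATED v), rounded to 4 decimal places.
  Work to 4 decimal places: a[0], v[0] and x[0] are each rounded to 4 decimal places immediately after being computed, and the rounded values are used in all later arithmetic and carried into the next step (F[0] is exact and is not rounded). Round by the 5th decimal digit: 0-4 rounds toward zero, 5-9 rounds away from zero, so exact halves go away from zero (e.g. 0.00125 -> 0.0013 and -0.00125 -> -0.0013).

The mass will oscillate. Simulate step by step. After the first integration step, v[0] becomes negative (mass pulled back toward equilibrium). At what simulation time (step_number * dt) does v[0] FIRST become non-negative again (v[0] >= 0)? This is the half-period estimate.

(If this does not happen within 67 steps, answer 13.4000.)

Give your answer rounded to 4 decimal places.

Answer: 2.8000

Derivation:
Step 0: x=[10.2000] v=[0.0000]
Step 1: x=[10.1262] v=[-0.3691]
Step 2: x=[9.9825] v=[-0.7187]
Step 3: x=[9.7764] v=[-1.0305]
Step 4: x=[9.5188] v=[-1.2879]
Step 5: x=[9.2233] v=[-1.4774]
Step 6: x=[8.9055] v=[-1.5890]
Step 7: x=[8.5821] v=[-1.6168]
Step 8: x=[8.2702] v=[-1.5594]
Step 9: x=[7.9863] v=[-1.4197]
Step 10: x=[7.7453] v=[-1.2052]
Step 11: x=[7.5599] v=[-0.9271]
Step 12: x=[7.4399] v=[-0.6002]
Step 13: x=[7.3916] v=[-0.2416]
Step 14: x=[7.4175] v=[0.1297]
First v>=0 after going negative at step 14, time=2.8000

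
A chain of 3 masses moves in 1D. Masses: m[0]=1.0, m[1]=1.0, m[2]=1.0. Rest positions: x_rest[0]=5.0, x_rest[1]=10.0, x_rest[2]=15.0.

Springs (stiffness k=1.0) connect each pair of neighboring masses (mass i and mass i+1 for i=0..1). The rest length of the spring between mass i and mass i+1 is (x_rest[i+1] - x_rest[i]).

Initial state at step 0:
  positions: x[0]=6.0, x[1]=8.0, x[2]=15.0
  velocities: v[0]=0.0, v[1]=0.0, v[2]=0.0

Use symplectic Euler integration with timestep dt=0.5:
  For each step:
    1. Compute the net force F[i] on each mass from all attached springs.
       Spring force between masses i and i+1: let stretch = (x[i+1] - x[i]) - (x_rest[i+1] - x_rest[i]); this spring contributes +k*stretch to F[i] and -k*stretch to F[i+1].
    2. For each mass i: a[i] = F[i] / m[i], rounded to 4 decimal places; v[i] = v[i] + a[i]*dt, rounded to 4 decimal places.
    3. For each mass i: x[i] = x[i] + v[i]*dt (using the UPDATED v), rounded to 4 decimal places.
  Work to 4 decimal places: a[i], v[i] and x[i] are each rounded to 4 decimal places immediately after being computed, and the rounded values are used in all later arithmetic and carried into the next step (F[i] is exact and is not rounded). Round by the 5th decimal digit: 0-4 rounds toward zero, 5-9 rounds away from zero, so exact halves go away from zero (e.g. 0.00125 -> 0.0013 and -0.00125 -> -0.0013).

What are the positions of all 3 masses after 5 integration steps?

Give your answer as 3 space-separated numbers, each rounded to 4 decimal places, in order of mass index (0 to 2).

Step 0: x=[6.0000 8.0000 15.0000] v=[0.0000 0.0000 0.0000]
Step 1: x=[5.2500 9.2500 14.5000] v=[-1.5000 2.5000 -1.0000]
Step 2: x=[4.2500 10.8125 13.9375] v=[-2.0000 3.1250 -1.1250]
Step 3: x=[3.6406 11.5157 13.8438] v=[-1.2188 1.4063 -0.1875]
Step 4: x=[3.7500 10.8321 14.4181] v=[0.2188 -1.3672 1.1485]
Step 5: x=[4.3800 9.2745 15.3459] v=[1.2599 -3.1153 1.8555]

Answer: 4.3800 9.2745 15.3459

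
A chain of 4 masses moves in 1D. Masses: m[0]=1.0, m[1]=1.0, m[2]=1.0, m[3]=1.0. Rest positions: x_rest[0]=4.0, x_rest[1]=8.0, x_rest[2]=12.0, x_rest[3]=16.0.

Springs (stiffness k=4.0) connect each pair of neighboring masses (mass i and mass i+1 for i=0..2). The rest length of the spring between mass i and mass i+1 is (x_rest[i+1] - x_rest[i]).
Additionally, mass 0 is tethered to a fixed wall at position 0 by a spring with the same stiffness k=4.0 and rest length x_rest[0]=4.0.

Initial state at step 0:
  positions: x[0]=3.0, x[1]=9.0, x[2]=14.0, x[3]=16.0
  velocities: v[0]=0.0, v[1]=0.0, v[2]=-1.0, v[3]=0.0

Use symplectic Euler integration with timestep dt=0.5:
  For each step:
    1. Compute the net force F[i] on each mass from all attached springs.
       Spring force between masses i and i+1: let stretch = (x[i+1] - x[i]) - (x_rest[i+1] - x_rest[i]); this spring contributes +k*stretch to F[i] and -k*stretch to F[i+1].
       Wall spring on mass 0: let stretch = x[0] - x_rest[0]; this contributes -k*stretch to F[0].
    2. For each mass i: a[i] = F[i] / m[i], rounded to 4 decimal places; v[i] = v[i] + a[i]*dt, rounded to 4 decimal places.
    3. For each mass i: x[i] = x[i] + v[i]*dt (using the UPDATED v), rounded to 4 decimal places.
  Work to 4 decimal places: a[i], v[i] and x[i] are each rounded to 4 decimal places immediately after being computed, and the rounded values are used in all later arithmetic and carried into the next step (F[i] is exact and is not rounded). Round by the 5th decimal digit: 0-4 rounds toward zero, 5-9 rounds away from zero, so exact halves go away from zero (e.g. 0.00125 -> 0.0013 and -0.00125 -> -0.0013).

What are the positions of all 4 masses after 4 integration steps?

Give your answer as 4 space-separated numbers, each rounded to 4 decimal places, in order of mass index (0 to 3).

Answer: 4.0000 7.5000 11.5000 15.5000

Derivation:
Step 0: x=[3.0000 9.0000 14.0000 16.0000] v=[0.0000 0.0000 -1.0000 0.0000]
Step 1: x=[6.0000 8.0000 10.5000 18.0000] v=[6.0000 -2.0000 -7.0000 4.0000]
Step 2: x=[5.0000 7.5000 12.0000 16.5000] v=[-2.0000 -1.0000 3.0000 -3.0000]
Step 3: x=[1.5000 9.0000 13.5000 14.5000] v=[-7.0000 3.0000 3.0000 -4.0000]
Step 4: x=[4.0000 7.5000 11.5000 15.5000] v=[5.0000 -3.0000 -4.0000 2.0000]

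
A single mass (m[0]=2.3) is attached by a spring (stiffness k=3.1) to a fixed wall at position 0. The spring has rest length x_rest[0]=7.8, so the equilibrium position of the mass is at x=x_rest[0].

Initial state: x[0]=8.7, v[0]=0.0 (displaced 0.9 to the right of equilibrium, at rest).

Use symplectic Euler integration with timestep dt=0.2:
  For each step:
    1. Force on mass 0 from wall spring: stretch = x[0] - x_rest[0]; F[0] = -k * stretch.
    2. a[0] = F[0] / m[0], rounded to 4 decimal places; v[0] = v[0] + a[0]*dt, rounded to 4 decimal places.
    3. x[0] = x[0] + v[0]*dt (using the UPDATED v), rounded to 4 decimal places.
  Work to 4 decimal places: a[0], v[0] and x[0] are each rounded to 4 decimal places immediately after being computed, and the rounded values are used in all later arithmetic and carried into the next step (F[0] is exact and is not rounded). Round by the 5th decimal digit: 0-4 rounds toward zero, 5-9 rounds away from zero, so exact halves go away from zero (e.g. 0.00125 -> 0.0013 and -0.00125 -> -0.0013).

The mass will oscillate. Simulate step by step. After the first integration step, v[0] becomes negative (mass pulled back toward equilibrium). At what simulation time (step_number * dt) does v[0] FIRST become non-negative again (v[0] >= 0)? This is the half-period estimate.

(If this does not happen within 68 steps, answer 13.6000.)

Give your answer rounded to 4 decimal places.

Answer: 2.8000

Derivation:
Step 0: x=[8.7000] v=[0.0000]
Step 1: x=[8.6515] v=[-0.2426]
Step 2: x=[8.5571] v=[-0.4721]
Step 3: x=[8.4219] v=[-0.6762]
Step 4: x=[8.2531] v=[-0.8438]
Step 5: x=[8.0599] v=[-0.9659]
Step 6: x=[7.8527] v=[-1.0360]
Step 7: x=[7.6427] v=[-1.0502]
Step 8: x=[7.4411] v=[-1.0078]
Step 9: x=[7.2589] v=[-0.9111]
Step 10: x=[7.1059] v=[-0.7652]
Step 11: x=[6.9903] v=[-0.5781]
Step 12: x=[6.9183] v=[-0.3598]
Step 13: x=[6.8939] v=[-0.1221]
Step 14: x=[6.9183] v=[0.1222]
First v>=0 after going negative at step 14, time=2.8000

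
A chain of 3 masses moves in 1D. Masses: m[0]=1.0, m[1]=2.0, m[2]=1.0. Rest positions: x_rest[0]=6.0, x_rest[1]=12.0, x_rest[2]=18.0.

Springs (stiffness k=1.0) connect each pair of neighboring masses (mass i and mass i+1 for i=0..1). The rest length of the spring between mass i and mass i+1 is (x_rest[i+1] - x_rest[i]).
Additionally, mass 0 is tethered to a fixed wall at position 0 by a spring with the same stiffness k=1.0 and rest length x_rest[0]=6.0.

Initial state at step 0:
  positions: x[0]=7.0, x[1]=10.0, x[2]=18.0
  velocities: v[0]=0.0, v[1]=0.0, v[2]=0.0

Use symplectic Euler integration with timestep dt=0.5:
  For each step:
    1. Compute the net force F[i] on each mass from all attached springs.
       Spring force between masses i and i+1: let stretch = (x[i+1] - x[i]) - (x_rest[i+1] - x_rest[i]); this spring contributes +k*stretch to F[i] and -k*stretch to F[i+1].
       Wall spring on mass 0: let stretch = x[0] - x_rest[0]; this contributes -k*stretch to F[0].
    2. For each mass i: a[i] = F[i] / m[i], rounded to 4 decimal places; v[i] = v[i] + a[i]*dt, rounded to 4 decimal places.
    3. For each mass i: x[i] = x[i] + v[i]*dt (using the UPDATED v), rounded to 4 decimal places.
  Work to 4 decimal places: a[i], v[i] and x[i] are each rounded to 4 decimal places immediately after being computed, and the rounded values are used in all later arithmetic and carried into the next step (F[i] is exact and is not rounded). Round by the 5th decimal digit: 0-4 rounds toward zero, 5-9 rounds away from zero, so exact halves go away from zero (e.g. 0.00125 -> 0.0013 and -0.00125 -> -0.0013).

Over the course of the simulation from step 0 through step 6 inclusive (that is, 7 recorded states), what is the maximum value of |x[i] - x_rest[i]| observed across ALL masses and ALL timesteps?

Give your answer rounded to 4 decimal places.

Step 0: x=[7.0000 10.0000 18.0000] v=[0.0000 0.0000 0.0000]
Step 1: x=[6.0000 10.6250 17.5000] v=[-2.0000 1.2500 -1.0000]
Step 2: x=[4.6563 11.5313 16.7813] v=[-2.6875 1.8125 -1.4375]
Step 3: x=[3.8672 12.2345 16.2501] v=[-1.5782 1.4063 -1.0625]
Step 4: x=[4.2032 12.3937 16.2150] v=[0.6719 0.3184 -0.0703]
Step 5: x=[5.5360 12.0068 16.7246] v=[2.6656 -0.7739 1.0191]
Step 6: x=[7.1025 11.4007 17.5547] v=[3.1330 -1.2122 1.6602]
Max displacement = 2.1328

Answer: 2.1328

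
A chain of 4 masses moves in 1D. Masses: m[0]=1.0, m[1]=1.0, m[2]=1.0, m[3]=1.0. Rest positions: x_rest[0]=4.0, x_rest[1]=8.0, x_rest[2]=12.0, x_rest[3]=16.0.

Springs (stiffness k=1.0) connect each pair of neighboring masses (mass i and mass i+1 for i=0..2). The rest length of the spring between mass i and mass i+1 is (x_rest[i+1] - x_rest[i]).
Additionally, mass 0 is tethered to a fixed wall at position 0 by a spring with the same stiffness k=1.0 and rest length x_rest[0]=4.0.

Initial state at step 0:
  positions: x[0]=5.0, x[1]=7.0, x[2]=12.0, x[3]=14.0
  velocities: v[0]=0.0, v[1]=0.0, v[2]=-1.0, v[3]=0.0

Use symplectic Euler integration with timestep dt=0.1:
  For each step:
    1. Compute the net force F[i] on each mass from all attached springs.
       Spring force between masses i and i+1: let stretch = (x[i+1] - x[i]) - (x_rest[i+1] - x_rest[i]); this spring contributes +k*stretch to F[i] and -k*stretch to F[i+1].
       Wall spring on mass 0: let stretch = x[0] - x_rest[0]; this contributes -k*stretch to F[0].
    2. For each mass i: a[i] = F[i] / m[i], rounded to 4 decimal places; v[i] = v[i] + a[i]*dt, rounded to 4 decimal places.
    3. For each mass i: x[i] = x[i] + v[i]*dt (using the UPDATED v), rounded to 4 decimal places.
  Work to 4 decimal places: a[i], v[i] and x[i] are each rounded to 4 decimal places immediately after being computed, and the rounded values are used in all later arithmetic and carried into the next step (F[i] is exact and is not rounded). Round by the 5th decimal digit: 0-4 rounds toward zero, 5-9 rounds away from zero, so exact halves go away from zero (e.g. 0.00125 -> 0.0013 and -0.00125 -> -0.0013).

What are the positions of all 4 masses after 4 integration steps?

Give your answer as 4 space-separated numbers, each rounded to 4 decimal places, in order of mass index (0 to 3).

Step 0: x=[5.0000 7.0000 12.0000 14.0000] v=[0.0000 0.0000 -1.0000 0.0000]
Step 1: x=[4.9700 7.0300 11.8700 14.0200] v=[-0.3000 0.3000 -1.3000 0.2000]
Step 2: x=[4.9109 7.0878 11.7131 14.0585] v=[-0.5910 0.5780 -1.5690 0.3850]
Step 3: x=[4.8245 7.1701 11.5334 14.1136] v=[-0.8644 0.8228 -1.7970 0.5505]
Step 4: x=[4.7133 7.2726 11.3359 14.1829] v=[-1.1123 1.0246 -1.9753 0.6925]

Answer: 4.7133 7.2726 11.3359 14.1829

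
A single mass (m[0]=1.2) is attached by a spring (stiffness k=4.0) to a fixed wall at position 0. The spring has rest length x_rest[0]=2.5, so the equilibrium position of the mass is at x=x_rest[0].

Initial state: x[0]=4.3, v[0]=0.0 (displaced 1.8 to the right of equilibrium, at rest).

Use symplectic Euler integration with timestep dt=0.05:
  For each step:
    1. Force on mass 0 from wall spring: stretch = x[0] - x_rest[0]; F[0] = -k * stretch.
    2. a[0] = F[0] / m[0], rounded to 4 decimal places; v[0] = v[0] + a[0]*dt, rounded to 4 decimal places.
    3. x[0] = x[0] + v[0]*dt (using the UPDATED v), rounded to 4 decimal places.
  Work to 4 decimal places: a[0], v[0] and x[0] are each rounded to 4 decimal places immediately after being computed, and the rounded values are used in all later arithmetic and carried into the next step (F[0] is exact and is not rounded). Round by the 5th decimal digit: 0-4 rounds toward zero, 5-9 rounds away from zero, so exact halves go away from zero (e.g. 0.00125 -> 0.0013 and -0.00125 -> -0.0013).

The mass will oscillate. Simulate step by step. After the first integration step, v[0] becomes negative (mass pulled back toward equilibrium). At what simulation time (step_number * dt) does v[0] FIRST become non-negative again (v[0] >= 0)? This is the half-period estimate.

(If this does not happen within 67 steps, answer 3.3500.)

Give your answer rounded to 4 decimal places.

Step 0: x=[4.3000] v=[0.0000]
Step 1: x=[4.2850] v=[-0.3000]
Step 2: x=[4.2551] v=[-0.5975]
Step 3: x=[4.2106] v=[-0.8900]
Step 4: x=[4.1518] v=[-1.1751]
Step 5: x=[4.0793] v=[-1.4504]
Step 6: x=[3.9936] v=[-1.7136]
Step 7: x=[3.8955] v=[-1.9625]
Step 8: x=[3.7857] v=[-2.1951]
Step 9: x=[3.6652] v=[-2.4094]
Step 10: x=[3.5350] v=[-2.6036]
Step 11: x=[3.3962] v=[-2.7761]
Step 12: x=[3.2499] v=[-2.9255]
Step 13: x=[3.0974] v=[-3.0505]
Step 14: x=[2.9399] v=[-3.1501]
Step 15: x=[2.7787] v=[-3.2234]
Step 16: x=[2.6152] v=[-3.2699]
Step 17: x=[2.4507] v=[-3.2891]
Step 18: x=[2.2867] v=[-3.2809]
Step 19: x=[2.1244] v=[-3.2454]
Step 20: x=[1.9653] v=[-3.1828]
Step 21: x=[1.8106] v=[-3.0937]
Step 22: x=[1.6617] v=[-2.9788]
Step 23: x=[1.5197] v=[-2.8391]
Step 24: x=[1.3859] v=[-2.6757]
Step 25: x=[1.2614] v=[-2.4900]
Step 26: x=[1.1472] v=[-2.2836]
Step 27: x=[1.0443] v=[-2.0581]
Step 28: x=[0.9535] v=[-1.8155]
Step 29: x=[0.8756] v=[-1.5578]
Step 30: x=[0.8112] v=[-1.2871]
Step 31: x=[0.7609] v=[-1.0056]
Step 32: x=[0.7251] v=[-0.7158]
Step 33: x=[0.7041] v=[-0.4200]
Step 34: x=[0.6981] v=[-0.1207]
Step 35: x=[0.7071] v=[0.1796]
First v>=0 after going negative at step 35, time=1.7500

Answer: 1.7500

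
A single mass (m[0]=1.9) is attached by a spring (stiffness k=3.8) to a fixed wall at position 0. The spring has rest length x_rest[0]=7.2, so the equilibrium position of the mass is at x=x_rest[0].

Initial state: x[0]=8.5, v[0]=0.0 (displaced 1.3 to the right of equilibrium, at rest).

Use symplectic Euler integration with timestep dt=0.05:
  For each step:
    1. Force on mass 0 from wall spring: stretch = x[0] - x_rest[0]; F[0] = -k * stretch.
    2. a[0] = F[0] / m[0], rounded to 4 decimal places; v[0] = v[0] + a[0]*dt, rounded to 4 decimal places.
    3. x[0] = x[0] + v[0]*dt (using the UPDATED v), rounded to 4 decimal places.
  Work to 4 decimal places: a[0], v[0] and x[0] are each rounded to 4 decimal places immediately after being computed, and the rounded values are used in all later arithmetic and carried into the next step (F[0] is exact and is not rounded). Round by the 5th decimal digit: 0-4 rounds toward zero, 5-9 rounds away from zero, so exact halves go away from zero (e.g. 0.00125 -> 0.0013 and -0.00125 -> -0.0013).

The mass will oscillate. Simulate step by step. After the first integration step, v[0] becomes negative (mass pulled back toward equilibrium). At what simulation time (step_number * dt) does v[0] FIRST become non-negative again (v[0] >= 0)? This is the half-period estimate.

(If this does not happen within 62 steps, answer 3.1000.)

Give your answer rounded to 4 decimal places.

Answer: 2.2500

Derivation:
Step 0: x=[8.5000] v=[0.0000]
Step 1: x=[8.4935] v=[-0.1300]
Step 2: x=[8.4805] v=[-0.2594]
Step 3: x=[8.4611] v=[-0.3875]
Step 4: x=[8.4354] v=[-0.5136]
Step 5: x=[8.4035] v=[-0.6371]
Step 6: x=[8.3656] v=[-0.7575]
Step 7: x=[8.3219] v=[-0.8741]
Step 8: x=[8.2726] v=[-0.9863]
Step 9: x=[8.2179] v=[-1.0936]
Step 10: x=[8.1581] v=[-1.1954]
Step 11: x=[8.0935] v=[-1.2912]
Step 12: x=[8.0245] v=[-1.3806]
Step 13: x=[7.9513] v=[-1.4631]
Step 14: x=[7.8744] v=[-1.5382]
Step 15: x=[7.7941] v=[-1.6056]
Step 16: x=[7.7109] v=[-1.6650]
Step 17: x=[7.6251] v=[-1.7161]
Step 18: x=[7.5372] v=[-1.7586]
Step 19: x=[7.4476] v=[-1.7923]
Step 20: x=[7.3567] v=[-1.8171]
Step 21: x=[7.2651] v=[-1.8328]
Step 22: x=[7.1731] v=[-1.8393]
Step 23: x=[7.0813] v=[-1.8366]
Step 24: x=[6.9901] v=[-1.8247]
Step 25: x=[6.8999] v=[-1.8037]
Step 26: x=[6.8112] v=[-1.7737]
Step 27: x=[6.7245] v=[-1.7348]
Step 28: x=[6.6401] v=[-1.6873]
Step 29: x=[6.5585] v=[-1.6313]
Step 30: x=[6.4801] v=[-1.5672]
Step 31: x=[6.4053] v=[-1.4952]
Step 32: x=[6.3345] v=[-1.4157]
Step 33: x=[6.2680] v=[-1.3292]
Step 34: x=[6.2062] v=[-1.2360]
Step 35: x=[6.1494] v=[-1.1366]
Step 36: x=[6.0978] v=[-1.0315]
Step 37: x=[6.0517] v=[-0.9213]
Step 38: x=[6.0114] v=[-0.8065]
Step 39: x=[5.9770] v=[-0.6876]
Step 40: x=[5.9487] v=[-0.5653]
Step 41: x=[5.9267] v=[-0.4402]
Step 42: x=[5.9111] v=[-0.3129]
Step 43: x=[5.9019] v=[-0.1840]
Step 44: x=[5.8992] v=[-0.0542]
Step 45: x=[5.9030] v=[0.0759]
First v>=0 after going negative at step 45, time=2.2500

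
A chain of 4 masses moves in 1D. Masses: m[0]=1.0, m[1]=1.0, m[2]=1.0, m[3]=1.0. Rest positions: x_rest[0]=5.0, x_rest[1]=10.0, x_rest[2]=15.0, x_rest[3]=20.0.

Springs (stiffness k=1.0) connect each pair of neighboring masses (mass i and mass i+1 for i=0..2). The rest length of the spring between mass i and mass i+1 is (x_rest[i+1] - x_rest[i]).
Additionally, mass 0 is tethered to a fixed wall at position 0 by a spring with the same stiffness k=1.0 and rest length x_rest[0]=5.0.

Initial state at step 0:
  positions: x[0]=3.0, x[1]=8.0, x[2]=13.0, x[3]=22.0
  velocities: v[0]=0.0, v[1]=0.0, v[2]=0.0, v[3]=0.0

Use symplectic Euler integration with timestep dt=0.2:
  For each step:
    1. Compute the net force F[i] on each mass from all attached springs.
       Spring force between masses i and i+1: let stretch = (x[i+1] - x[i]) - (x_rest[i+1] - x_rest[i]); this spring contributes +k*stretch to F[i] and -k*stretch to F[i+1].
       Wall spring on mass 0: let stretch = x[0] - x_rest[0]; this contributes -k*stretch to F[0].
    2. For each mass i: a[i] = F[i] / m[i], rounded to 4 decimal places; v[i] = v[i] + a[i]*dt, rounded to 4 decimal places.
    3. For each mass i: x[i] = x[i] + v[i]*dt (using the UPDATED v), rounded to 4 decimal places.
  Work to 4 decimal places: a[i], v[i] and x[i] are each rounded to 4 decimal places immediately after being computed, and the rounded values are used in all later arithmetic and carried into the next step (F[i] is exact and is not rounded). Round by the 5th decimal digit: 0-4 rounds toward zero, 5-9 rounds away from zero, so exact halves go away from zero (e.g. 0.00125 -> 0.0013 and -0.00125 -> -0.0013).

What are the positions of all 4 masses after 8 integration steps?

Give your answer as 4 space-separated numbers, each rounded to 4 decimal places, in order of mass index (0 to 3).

Step 0: x=[3.0000 8.0000 13.0000 22.0000] v=[0.0000 0.0000 0.0000 0.0000]
Step 1: x=[3.0800 8.0000 13.1600 21.8400] v=[0.4000 0.0000 0.8000 -0.8000]
Step 2: x=[3.2336 8.0096 13.4608 21.5328] v=[0.7680 0.0480 1.5040 -1.5360]
Step 3: x=[3.4489 8.0462 13.8664 21.1027] v=[1.0765 0.1830 2.0282 -2.1504]
Step 4: x=[3.7101 8.1317 14.3287 20.5832] v=[1.3062 0.4276 2.3114 -2.5977]
Step 5: x=[3.9998 8.2882 14.7933 20.0135] v=[1.4485 0.7827 2.3229 -2.8486]
Step 6: x=[4.3010 8.5334 15.2065 19.4350] v=[1.5062 1.2260 2.0659 -2.8926]
Step 7: x=[4.5995 8.8762 15.5219 18.8873] v=[1.4925 1.7141 1.5770 -2.7383]
Step 8: x=[4.8851 9.3138 15.7061 18.4050] v=[1.4279 2.1879 0.9209 -2.4114]

Answer: 4.8851 9.3138 15.7061 18.4050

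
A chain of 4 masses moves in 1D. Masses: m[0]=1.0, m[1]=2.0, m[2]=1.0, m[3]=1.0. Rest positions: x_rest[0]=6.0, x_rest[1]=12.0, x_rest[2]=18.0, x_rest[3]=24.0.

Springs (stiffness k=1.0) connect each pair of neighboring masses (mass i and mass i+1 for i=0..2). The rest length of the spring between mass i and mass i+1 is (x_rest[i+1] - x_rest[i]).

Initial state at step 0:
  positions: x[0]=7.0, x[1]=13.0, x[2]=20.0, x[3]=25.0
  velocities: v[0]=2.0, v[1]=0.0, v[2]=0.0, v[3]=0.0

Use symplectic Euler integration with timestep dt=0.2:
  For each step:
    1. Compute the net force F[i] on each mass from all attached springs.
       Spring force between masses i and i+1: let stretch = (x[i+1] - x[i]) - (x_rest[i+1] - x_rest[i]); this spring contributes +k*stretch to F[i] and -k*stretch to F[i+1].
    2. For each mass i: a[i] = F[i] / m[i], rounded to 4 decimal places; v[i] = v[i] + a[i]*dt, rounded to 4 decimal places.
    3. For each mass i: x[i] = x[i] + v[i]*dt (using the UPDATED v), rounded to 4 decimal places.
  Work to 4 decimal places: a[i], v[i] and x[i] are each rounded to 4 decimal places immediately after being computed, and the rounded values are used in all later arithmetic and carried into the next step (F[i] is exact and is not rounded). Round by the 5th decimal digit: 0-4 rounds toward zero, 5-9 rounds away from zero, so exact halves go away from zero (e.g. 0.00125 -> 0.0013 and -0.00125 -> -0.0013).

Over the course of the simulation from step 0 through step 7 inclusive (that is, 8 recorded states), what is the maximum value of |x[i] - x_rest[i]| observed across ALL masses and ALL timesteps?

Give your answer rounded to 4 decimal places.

Answer: 3.0941

Derivation:
Step 0: x=[7.0000 13.0000 20.0000 25.0000] v=[2.0000 0.0000 0.0000 0.0000]
Step 1: x=[7.4000 13.0200 19.9200 25.0400] v=[2.0000 0.1000 -0.4000 0.2000]
Step 2: x=[7.7848 13.0656 19.7688 25.1152] v=[1.9240 0.2280 -0.7560 0.3760]
Step 3: x=[8.1408 13.1396 19.5633 25.2165] v=[1.7802 0.3702 -1.0274 0.5067]
Step 4: x=[8.4568 13.2421 19.3270 25.3317] v=[1.5800 0.5127 -1.1815 0.5761]
Step 5: x=[8.7242 13.3706 19.0875 25.4467] v=[1.3371 0.6427 -1.1975 0.5752]
Step 6: x=[8.9375 13.5206 18.8737 25.5474] v=[1.0664 0.7498 -1.0690 0.5034]
Step 7: x=[9.0941 13.6860 18.7127 25.6211] v=[0.7830 0.8268 -0.8049 0.3687]
Max displacement = 3.0941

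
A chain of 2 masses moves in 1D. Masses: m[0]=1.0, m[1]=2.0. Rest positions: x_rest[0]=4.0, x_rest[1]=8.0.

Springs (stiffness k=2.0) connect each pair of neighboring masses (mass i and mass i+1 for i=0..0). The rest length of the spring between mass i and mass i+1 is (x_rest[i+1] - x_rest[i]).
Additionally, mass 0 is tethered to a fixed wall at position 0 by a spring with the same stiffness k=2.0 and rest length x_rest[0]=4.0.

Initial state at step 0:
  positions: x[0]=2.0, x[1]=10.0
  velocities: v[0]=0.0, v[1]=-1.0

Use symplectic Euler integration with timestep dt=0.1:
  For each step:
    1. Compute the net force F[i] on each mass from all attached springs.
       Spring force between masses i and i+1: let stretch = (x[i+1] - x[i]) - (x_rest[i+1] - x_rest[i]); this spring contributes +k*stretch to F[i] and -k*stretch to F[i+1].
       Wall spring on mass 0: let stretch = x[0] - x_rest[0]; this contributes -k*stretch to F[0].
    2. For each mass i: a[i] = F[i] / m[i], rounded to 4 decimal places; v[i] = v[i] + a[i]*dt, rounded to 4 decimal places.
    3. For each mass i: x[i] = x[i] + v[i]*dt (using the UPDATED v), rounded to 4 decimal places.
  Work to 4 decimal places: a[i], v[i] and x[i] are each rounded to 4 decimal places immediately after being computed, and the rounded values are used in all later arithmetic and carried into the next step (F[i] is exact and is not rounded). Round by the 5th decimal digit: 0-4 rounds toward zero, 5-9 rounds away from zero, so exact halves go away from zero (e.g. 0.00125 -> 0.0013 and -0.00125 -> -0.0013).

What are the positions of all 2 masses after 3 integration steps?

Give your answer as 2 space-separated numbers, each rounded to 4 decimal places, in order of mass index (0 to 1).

Step 0: x=[2.0000 10.0000] v=[0.0000 -1.0000]
Step 1: x=[2.1200 9.8600] v=[1.2000 -1.4000]
Step 2: x=[2.3524 9.6826] v=[2.3240 -1.7740]
Step 3: x=[2.6844 9.4719] v=[3.3196 -2.1070]

Answer: 2.6844 9.4719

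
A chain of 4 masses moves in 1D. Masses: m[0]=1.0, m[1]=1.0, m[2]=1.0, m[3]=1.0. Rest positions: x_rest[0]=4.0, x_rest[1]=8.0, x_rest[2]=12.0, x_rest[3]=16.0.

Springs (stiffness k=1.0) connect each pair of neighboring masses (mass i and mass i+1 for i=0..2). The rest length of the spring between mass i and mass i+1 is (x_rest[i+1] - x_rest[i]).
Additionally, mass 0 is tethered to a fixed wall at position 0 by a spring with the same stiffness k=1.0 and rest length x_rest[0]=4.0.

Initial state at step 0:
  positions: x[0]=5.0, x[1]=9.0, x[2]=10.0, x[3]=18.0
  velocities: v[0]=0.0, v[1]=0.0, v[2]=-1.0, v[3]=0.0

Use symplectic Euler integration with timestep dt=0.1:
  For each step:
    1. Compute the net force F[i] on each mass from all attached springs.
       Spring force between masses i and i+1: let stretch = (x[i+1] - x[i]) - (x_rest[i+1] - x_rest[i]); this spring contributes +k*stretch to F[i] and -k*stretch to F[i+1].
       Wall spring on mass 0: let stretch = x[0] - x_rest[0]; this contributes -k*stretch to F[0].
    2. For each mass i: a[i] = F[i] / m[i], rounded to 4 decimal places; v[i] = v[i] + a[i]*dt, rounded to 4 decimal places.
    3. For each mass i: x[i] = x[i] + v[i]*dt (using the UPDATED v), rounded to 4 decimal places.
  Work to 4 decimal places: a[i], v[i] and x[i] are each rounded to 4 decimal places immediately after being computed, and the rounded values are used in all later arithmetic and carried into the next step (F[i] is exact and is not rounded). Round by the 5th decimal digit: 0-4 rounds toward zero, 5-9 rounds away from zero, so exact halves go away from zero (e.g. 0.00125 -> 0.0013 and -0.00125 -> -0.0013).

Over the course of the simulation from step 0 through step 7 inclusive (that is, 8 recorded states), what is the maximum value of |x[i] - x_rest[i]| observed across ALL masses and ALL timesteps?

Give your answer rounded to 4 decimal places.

Answer: 2.0300

Derivation:
Step 0: x=[5.0000 9.0000 10.0000 18.0000] v=[0.0000 0.0000 -1.0000 0.0000]
Step 1: x=[4.9900 8.9700 9.9700 17.9600] v=[-0.1000 -0.3000 -0.3000 -0.4000]
Step 2: x=[4.9699 8.9102 10.0099 17.8801] v=[-0.2010 -0.5980 0.3990 -0.7990]
Step 3: x=[4.9395 8.8220 10.1175 17.7615] v=[-0.3040 -0.8821 1.0761 -1.1860]
Step 4: x=[4.8985 8.7079 10.2886 17.6065] v=[-0.4097 -1.1408 1.7110 -1.5504]
Step 5: x=[4.8466 8.5715 10.5171 17.4183] v=[-0.5186 -1.3637 2.2847 -1.8822]
Step 6: x=[4.7835 8.4173 10.7951 17.2011] v=[-0.6308 -1.5416 2.7803 -2.1723]
Step 7: x=[4.7089 8.2506 11.1134 16.9598] v=[-0.7458 -1.6672 3.1831 -2.4129]
Max displacement = 2.0300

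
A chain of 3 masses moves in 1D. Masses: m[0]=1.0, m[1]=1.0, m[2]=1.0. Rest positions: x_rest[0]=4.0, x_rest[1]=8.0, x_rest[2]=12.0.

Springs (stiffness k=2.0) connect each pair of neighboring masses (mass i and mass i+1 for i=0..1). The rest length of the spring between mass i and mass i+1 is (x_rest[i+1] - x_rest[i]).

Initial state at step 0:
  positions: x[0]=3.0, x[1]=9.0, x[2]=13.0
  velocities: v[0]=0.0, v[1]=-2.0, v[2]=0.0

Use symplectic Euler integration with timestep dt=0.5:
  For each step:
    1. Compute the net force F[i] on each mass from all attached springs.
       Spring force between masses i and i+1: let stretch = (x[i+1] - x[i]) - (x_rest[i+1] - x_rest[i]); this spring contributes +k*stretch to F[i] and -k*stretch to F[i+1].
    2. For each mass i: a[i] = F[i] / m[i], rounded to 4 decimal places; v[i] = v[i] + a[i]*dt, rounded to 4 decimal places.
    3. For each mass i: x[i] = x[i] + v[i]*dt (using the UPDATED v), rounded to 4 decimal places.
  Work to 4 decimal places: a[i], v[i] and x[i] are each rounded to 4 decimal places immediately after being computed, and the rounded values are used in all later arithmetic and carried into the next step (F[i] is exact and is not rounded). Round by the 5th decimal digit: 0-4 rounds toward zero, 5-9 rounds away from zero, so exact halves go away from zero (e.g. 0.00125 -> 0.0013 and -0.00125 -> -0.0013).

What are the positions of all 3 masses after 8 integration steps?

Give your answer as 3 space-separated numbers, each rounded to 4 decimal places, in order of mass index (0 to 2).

Answer: 0.2110 6.4610 10.3282

Derivation:
Step 0: x=[3.0000 9.0000 13.0000] v=[0.0000 -2.0000 0.0000]
Step 1: x=[4.0000 7.0000 13.0000] v=[2.0000 -4.0000 0.0000]
Step 2: x=[4.5000 6.5000 12.0000] v=[1.0000 -1.0000 -2.0000]
Step 3: x=[4.0000 7.7500 10.2500] v=[-1.0000 2.5000 -3.5000]
Step 4: x=[3.3750 8.3750 9.2500] v=[-1.2500 1.2500 -2.0000]
Step 5: x=[3.2500 6.9375 9.8125] v=[-0.2500 -2.8750 1.1250]
Step 6: x=[2.9688 5.0938 10.9375] v=[-0.5625 -3.6875 2.2500]
Step 7: x=[1.7501 5.1094 11.1407] v=[-2.4375 0.0312 0.4063]
Step 8: x=[0.2110 6.4610 10.3282] v=[-3.0782 2.7032 -1.6250]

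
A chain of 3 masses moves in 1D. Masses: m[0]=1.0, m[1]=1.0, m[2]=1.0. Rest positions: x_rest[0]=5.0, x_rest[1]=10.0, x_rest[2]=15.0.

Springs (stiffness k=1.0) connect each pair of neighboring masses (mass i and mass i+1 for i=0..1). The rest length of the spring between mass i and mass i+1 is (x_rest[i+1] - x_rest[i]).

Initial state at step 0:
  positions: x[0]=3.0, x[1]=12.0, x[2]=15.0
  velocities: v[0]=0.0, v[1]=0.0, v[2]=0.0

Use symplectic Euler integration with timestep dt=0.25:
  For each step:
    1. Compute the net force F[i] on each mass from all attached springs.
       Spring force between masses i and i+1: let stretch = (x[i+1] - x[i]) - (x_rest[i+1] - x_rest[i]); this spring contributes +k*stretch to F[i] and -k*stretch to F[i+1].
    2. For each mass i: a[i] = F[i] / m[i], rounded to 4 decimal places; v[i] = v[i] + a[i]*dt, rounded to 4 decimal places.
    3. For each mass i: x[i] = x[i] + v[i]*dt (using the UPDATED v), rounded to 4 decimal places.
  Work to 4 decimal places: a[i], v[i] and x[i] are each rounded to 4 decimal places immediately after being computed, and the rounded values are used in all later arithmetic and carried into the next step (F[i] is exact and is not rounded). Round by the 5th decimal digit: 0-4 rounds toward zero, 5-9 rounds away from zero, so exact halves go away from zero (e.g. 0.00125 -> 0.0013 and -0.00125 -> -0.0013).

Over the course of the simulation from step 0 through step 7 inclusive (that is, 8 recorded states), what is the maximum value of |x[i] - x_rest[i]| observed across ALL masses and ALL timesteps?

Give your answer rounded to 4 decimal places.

Answer: 2.0307

Derivation:
Step 0: x=[3.0000 12.0000 15.0000] v=[0.0000 0.0000 0.0000]
Step 1: x=[3.2500 11.6250 15.1250] v=[1.0000 -1.5000 0.5000]
Step 2: x=[3.7110 10.9453 15.3438] v=[1.8438 -2.7188 0.8750]
Step 3: x=[4.3116 10.0884 15.6002] v=[2.4024 -3.4278 1.0254]
Step 4: x=[4.9608 9.2149 15.8246] v=[2.5966 -3.4941 0.8975]
Step 5: x=[5.5633 8.4886 15.9484] v=[2.4101 -2.9052 0.4951]
Step 6: x=[6.0362 8.0457 15.9184] v=[1.8914 -1.7716 -0.1199]
Step 7: x=[6.3222 7.9693 15.7089] v=[1.1438 -0.3058 -0.8381]
Max displacement = 2.0307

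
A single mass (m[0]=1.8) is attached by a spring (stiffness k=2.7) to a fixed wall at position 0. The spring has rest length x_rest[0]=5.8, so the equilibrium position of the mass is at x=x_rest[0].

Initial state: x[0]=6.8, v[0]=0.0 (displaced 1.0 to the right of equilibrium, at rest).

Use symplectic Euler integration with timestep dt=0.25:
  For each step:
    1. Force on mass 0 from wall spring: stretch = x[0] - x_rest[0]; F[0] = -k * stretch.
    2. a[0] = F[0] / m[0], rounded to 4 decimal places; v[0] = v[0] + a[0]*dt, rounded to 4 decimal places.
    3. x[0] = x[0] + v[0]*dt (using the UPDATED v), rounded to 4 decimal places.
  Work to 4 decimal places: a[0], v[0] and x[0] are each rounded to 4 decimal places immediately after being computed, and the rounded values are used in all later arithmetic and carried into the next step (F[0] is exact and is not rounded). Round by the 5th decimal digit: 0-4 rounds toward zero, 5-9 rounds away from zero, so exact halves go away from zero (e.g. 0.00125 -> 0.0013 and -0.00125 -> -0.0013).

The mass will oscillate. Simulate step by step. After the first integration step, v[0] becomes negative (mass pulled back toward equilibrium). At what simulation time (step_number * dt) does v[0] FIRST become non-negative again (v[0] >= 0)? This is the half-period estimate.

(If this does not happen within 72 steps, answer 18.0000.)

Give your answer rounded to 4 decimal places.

Step 0: x=[6.8000] v=[0.0000]
Step 1: x=[6.7063] v=[-0.3750]
Step 2: x=[6.5276] v=[-0.7149]
Step 3: x=[6.2807] v=[-0.9878]
Step 4: x=[5.9887] v=[-1.1681]
Step 5: x=[5.6790] v=[-1.2389]
Step 6: x=[5.3806] v=[-1.1935]
Step 7: x=[5.1216] v=[-1.0362]
Step 8: x=[4.9262] v=[-0.7818]
Step 9: x=[4.8127] v=[-0.4541]
Step 10: x=[4.7917] v=[-0.0839]
Step 11: x=[4.8653] v=[0.2942]
First v>=0 after going negative at step 11, time=2.7500

Answer: 2.7500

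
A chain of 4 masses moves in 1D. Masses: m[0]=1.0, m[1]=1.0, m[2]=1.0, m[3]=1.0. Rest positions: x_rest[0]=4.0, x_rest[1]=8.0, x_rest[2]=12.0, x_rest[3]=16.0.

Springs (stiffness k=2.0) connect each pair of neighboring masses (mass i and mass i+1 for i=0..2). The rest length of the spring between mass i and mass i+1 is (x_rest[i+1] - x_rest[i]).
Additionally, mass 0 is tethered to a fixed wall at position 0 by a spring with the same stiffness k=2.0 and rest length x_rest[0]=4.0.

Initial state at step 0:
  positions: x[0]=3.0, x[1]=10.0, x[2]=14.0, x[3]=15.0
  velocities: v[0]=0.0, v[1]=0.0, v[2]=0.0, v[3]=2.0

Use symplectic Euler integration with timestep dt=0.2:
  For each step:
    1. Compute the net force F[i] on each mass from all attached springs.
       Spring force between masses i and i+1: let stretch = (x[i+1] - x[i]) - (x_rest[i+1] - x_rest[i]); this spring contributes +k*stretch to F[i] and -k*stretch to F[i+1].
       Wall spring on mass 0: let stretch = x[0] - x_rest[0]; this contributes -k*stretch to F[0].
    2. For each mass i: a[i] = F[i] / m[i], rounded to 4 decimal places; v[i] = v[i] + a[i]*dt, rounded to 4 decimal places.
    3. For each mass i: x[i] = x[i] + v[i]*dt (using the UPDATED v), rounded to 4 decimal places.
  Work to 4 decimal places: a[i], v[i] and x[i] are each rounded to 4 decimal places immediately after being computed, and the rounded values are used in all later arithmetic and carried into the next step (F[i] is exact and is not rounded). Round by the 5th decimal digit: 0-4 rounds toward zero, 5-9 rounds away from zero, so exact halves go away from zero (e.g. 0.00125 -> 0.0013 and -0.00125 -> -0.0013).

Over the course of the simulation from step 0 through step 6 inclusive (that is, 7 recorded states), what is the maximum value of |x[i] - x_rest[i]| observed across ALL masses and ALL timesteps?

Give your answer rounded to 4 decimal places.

Answer: 3.3592

Derivation:
Step 0: x=[3.0000 10.0000 14.0000 15.0000] v=[0.0000 0.0000 0.0000 2.0000]
Step 1: x=[3.3200 9.7600 13.7600 15.6400] v=[1.6000 -1.2000 -1.2000 3.2000]
Step 2: x=[3.8896 9.3248 13.3504 16.4496] v=[2.8480 -2.1760 -2.0480 4.0480]
Step 3: x=[4.5828 8.7768 12.8667 17.3313] v=[3.4662 -2.7398 -2.4186 4.4083]
Step 4: x=[5.2449 8.2205 12.4130 18.1758] v=[3.3107 -2.7814 -2.2687 4.2225]
Step 5: x=[5.7255 7.7616 12.0849 18.8793] v=[2.4030 -2.2946 -1.6406 3.5174]
Step 6: x=[5.9109 7.4857 11.9545 19.3592] v=[0.9272 -1.3797 -0.6522 2.3996]
Max displacement = 3.3592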